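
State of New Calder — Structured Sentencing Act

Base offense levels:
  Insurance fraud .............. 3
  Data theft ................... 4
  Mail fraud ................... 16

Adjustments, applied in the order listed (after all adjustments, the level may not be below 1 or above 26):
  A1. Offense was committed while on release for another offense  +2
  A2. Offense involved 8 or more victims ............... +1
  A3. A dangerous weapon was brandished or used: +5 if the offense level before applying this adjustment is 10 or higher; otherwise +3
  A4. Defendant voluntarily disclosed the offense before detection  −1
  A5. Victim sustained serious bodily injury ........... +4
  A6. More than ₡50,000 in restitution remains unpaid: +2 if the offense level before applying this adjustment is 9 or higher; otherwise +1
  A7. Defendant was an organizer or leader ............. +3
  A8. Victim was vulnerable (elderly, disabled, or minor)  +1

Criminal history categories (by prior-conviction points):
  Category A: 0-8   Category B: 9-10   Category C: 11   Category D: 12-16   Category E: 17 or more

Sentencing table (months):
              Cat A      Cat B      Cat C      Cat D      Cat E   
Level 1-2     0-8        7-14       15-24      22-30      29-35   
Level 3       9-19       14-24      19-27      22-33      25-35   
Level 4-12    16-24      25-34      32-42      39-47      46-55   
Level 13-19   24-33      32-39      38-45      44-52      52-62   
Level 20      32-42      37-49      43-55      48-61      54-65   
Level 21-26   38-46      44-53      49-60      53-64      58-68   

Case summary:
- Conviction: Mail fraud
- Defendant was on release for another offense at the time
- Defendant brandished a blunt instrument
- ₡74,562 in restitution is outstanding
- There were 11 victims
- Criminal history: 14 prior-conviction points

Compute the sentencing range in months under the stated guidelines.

53-64 months

Base offense level for mail fraud: 16.
A1 applies: 16 + 2 = 18.
A2 applies: 18 + 1 = 19.
A3 applies (level before this adjustment is 19 ≥ 10, so +5): 19 + 5 = 24.
A4 does not apply.
A5 does not apply.
A6 applies (level before this adjustment is 24 ≥ 9, so +2): 24 + 2 = 26.
A8 does not apply.
Final offense level: 26.
Criminal history: 14 prior points → Category D (12-16).
Level 26 falls in the 21-26 band.
Grid: Level 21-26 × Category D = 53-64 months.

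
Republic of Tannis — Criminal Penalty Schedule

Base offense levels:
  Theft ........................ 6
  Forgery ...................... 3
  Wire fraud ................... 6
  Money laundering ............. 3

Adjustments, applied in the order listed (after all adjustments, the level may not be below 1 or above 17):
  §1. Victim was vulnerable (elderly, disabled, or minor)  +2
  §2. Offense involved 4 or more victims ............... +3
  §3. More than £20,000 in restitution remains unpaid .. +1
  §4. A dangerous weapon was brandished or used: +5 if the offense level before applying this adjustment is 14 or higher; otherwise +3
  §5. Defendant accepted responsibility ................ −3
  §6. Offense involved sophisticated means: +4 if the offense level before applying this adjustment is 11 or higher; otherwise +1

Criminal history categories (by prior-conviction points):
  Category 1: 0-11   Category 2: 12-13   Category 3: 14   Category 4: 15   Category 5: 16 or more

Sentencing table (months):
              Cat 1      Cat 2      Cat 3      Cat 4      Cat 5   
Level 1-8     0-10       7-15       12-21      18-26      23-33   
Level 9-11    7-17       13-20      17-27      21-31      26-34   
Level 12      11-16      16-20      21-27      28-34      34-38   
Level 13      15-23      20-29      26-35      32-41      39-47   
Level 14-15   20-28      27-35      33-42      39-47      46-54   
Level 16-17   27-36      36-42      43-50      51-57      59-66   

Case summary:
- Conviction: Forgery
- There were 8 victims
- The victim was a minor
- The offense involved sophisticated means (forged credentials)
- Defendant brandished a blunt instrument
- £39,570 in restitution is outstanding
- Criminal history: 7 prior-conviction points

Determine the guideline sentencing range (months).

27-36 months

Base offense level for forgery: 3.
§1 applies: 3 + 2 = 5.
§2 applies: 5 + 3 = 8.
§3 applies: 8 + 1 = 9.
§4 applies (level before this adjustment is 9 < 14, so +3): 9 + 3 = 12.
§6 applies (level before this adjustment is 12 ≥ 11, so +4): 12 + 4 = 16.
Final offense level: 16.
Criminal history: 7 prior points → Category 1 (0-11).
Level 16 falls in the 16-17 band.
Grid: Level 16-17 × Category 1 = 27-36 months.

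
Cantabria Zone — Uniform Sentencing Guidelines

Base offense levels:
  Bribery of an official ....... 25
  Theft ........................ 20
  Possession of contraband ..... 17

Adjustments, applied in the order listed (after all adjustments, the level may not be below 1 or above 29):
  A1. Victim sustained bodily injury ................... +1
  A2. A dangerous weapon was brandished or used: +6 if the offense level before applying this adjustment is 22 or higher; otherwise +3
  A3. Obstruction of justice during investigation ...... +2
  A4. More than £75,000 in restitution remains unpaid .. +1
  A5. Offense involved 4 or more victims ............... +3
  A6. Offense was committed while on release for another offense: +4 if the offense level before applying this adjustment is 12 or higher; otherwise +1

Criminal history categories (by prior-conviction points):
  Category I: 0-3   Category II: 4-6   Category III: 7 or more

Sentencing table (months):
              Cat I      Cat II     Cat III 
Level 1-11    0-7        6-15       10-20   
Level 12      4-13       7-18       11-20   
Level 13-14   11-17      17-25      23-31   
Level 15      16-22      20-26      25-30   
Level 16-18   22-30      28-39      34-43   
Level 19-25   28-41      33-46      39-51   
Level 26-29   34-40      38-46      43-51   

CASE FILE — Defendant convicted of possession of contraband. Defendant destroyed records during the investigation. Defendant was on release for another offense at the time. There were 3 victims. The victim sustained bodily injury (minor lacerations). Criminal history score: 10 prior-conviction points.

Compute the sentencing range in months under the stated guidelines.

Base offense level for possession of contraband: 17.
A1 applies: 17 + 1 = 18.
A2 does not apply.
A3 applies: 18 + 2 = 20.
A6 applies (level before this adjustment is 20 ≥ 12, so +4): 20 + 4 = 24.
Final offense level: 24.
Criminal history: 10 prior points → Category III (7+).
Level 24 falls in the 19-25 band.
Grid: Level 19-25 × Category III = 39-51 months.

39-51 months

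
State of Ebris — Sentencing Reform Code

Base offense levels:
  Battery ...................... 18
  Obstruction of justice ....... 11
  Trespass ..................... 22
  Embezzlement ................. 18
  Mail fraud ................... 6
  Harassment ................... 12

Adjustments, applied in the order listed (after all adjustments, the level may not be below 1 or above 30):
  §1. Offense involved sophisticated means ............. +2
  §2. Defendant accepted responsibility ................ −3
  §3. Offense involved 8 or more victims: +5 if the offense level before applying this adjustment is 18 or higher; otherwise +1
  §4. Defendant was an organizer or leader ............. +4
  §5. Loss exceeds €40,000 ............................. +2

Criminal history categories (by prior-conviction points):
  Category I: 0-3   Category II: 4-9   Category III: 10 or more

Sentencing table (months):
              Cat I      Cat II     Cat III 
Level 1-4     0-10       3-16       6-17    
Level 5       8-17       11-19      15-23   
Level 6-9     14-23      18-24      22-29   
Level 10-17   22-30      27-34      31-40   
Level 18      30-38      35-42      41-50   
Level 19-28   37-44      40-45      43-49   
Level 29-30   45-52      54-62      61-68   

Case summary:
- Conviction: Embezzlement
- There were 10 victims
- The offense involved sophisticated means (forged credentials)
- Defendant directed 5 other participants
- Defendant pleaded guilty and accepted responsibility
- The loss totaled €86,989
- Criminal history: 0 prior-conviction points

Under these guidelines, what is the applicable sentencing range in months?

37-44 months

Base offense level for embezzlement: 18.
§1 applies: 18 + 2 = 20.
§2 applies: 20 − 3 = 17.
§3 applies (level before this adjustment is 17 < 18, so +1): 17 + 1 = 18.
§4 applies: 18 + 4 = 22.
§5 applies: 22 + 2 = 24.
Final offense level: 24.
Criminal history: 0 prior points → Category I (0-3).
Level 24 falls in the 19-28 band.
Grid: Level 19-28 × Category I = 37-44 months.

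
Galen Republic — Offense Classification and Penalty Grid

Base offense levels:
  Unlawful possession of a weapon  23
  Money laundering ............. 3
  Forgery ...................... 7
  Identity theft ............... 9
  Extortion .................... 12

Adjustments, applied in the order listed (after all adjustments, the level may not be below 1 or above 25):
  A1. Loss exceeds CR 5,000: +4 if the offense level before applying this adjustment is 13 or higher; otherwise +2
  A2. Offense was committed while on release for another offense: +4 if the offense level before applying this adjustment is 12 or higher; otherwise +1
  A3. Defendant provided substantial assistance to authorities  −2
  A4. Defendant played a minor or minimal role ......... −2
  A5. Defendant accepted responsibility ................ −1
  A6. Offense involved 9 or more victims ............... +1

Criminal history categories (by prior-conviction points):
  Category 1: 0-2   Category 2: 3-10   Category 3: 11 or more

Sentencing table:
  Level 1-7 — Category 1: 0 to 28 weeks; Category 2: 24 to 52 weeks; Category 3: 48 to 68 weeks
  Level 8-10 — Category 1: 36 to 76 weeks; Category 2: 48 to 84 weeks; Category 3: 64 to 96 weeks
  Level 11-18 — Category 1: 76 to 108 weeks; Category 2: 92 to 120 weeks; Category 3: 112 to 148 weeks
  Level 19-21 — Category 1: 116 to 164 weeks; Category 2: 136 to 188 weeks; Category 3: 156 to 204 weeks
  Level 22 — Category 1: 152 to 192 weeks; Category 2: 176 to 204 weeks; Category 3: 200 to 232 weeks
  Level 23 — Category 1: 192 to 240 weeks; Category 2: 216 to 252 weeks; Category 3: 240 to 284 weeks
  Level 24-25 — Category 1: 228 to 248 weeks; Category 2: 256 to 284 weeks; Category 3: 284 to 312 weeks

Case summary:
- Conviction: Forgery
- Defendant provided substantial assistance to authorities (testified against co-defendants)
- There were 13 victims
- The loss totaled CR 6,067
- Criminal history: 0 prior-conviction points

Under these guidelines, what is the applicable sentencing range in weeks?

Base offense level for forgery: 7.
A1 applies (level before this adjustment is 7 < 13, so +2): 7 + 2 = 9.
A3 applies: 9 − 2 = 7.
A6 applies: 7 + 1 = 8.
Final offense level: 8.
Criminal history: 0 prior points → Category 1 (0-2).
Level 8 falls in the 8-10 band.
Grid: Level 8-10 × Category 1 = 36-76 weeks.

36-76 weeks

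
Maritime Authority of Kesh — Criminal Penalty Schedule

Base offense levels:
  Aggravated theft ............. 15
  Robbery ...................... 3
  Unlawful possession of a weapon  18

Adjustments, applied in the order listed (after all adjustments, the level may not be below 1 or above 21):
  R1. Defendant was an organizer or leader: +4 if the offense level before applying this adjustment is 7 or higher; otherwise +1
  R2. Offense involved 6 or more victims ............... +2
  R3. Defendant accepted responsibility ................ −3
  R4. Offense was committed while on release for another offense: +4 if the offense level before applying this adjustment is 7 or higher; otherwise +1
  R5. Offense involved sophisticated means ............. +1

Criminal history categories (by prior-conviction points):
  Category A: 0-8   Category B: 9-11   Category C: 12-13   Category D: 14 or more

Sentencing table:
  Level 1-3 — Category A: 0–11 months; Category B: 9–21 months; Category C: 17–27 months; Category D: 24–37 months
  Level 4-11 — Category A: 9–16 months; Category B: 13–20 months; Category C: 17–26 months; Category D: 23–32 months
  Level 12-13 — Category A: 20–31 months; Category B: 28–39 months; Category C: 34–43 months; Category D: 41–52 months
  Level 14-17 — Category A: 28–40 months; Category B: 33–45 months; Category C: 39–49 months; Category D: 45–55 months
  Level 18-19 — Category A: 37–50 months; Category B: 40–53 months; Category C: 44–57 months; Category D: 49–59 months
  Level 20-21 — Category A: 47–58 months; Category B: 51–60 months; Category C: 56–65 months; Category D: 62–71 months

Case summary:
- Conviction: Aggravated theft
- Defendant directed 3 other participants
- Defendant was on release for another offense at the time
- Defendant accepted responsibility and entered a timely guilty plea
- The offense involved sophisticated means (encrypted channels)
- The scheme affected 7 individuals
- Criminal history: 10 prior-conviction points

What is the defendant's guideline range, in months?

Base offense level for aggravated theft: 15.
R1 applies (level before this adjustment is 15 ≥ 7, so +4): 15 + 4 = 19.
R2 applies: 19 + 2 = 21.
R3 applies: 21 − 3 = 18.
R4 applies (level before this adjustment is 18 ≥ 7, so +4): 18 + 4 = 22.
R5 applies: 22 + 1 = 23.
Level 23 exceeds the maximum of 21; capped at 21.
Final offense level: 21.
Criminal history: 10 prior points → Category B (9-11).
Level 21 falls in the 20-21 band.
Grid: Level 20-21 × Category B = 51-60 months.

51-60 months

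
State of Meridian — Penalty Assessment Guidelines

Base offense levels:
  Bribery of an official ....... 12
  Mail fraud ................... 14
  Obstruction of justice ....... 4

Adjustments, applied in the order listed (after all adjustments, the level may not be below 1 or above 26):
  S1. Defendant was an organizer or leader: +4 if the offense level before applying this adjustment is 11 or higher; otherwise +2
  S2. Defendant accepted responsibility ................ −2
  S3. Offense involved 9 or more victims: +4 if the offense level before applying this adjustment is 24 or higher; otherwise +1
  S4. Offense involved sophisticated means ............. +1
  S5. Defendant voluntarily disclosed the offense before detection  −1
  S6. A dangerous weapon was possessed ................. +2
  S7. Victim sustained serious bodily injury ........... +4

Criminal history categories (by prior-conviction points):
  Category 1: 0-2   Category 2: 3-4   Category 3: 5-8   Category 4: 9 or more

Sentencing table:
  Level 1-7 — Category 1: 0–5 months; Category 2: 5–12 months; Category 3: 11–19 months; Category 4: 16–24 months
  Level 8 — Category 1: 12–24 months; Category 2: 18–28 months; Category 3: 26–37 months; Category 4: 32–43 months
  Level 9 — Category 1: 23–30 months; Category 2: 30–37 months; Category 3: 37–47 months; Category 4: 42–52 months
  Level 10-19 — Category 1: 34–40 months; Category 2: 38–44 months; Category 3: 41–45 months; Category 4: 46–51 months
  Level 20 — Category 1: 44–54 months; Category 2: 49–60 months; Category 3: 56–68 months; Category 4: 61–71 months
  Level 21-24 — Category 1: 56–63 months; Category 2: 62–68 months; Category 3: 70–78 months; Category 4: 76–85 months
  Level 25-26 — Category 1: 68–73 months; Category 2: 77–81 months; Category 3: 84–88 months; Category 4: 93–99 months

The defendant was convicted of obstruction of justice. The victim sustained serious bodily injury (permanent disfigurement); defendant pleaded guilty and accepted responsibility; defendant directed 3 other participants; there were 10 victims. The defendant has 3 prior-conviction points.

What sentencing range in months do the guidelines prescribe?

30-37 months

Base offense level for obstruction of justice: 4.
S1 applies (level before this adjustment is 4 < 11, so +2): 4 + 2 = 6.
S2 applies: 6 − 2 = 4.
S3 applies (level before this adjustment is 4 < 24, so +1): 4 + 1 = 5.
S4 does not apply.
S7 applies: 5 + 4 = 9.
Final offense level: 9.
Criminal history: 3 prior points → Category 2 (3-4).
Level 9 falls in the 9 band.
Grid: Level 9 × Category 2 = 30-37 months.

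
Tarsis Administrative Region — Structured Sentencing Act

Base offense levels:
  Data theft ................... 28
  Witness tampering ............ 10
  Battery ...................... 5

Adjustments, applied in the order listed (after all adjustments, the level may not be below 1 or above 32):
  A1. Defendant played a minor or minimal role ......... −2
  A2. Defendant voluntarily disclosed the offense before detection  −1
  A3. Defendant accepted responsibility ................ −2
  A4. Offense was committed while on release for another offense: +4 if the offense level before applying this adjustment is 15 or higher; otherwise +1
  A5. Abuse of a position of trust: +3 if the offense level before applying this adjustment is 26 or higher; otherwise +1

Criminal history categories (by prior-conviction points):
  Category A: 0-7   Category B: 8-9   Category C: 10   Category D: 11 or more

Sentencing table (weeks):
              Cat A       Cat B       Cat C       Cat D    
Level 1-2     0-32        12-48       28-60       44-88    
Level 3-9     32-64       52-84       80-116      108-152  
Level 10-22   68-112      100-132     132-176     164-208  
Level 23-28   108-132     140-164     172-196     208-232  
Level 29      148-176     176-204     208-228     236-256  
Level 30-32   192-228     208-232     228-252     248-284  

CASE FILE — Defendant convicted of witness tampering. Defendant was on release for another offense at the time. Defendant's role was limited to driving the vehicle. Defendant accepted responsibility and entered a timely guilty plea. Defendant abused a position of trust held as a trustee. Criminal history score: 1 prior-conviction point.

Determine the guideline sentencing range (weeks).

32-64 weeks

Base offense level for witness tampering: 10.
A1 applies: 10 − 2 = 8.
A3 applies: 8 − 2 = 6.
A4 applies (level before this adjustment is 6 < 15, so +1): 6 + 1 = 7.
A5 applies (level before this adjustment is 7 < 26, so +1): 7 + 1 = 8.
Final offense level: 8.
Criminal history: 1 prior point → Category A (0-7).
Level 8 falls in the 3-9 band.
Grid: Level 3-9 × Category A = 32-64 weeks.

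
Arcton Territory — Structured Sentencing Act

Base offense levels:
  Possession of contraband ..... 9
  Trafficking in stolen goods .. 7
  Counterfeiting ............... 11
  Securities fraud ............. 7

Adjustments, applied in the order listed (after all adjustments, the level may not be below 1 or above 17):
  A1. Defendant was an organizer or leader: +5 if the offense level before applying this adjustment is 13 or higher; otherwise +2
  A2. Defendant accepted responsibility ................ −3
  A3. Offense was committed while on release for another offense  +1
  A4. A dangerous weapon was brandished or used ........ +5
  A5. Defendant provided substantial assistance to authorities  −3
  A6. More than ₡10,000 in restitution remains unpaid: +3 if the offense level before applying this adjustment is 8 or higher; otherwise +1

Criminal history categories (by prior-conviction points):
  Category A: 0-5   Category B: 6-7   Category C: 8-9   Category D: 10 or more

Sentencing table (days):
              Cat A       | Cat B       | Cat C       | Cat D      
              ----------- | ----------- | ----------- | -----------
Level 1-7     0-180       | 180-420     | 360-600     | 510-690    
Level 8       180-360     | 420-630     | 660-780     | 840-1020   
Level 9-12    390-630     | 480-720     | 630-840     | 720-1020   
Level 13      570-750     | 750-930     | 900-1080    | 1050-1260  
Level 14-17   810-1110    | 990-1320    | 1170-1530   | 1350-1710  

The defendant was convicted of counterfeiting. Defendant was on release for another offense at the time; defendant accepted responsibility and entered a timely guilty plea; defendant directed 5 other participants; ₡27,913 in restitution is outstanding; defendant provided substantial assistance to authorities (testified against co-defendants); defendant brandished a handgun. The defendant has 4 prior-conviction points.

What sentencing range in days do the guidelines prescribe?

810-1110 days

Base offense level for counterfeiting: 11.
A1 applies (level before this adjustment is 11 < 13, so +2): 11 + 2 = 13.
A2 applies: 13 − 3 = 10.
A3 applies: 10 + 1 = 11.
A4 applies: 11 + 5 = 16.
A5 applies: 16 − 3 = 13.
A6 applies (level before this adjustment is 13 ≥ 8, so +3): 13 + 3 = 16.
Final offense level: 16.
Criminal history: 4 prior points → Category A (0-5).
Level 16 falls in the 14-17 band.
Grid: Level 14-17 × Category A = 810-1110 days.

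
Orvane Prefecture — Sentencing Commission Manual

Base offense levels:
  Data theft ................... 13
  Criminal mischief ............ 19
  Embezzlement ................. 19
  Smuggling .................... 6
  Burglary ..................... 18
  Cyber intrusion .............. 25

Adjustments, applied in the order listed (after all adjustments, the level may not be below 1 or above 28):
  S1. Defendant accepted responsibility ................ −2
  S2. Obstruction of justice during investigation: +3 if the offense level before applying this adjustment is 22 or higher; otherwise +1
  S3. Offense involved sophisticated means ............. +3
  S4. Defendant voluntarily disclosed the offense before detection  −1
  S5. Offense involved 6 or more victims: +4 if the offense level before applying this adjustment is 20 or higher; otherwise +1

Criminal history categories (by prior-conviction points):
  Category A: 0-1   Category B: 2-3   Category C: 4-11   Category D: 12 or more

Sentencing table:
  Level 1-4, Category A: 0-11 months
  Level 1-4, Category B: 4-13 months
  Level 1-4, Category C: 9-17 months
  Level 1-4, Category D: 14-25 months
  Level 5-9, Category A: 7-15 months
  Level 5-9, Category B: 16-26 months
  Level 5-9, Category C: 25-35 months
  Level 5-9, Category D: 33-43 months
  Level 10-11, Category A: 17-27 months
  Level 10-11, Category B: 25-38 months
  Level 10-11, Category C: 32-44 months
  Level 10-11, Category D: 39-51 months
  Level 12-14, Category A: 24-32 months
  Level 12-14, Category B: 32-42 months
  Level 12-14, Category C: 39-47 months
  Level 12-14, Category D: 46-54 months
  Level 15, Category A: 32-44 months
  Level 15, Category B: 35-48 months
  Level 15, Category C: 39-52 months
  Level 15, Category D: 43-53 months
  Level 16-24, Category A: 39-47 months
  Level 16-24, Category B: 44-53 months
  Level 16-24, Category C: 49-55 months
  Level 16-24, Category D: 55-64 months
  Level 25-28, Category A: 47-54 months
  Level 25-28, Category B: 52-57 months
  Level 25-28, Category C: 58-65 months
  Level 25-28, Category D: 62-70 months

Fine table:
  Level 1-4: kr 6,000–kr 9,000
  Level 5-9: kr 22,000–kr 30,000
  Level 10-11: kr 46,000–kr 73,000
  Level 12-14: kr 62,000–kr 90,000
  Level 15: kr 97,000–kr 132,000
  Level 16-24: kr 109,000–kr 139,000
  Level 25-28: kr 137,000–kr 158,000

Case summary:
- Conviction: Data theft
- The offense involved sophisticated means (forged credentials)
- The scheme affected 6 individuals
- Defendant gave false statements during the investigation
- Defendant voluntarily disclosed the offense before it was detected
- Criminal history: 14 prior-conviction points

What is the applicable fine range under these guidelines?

Base offense level for data theft: 13.
S2 applies (level before this adjustment is 13 < 22, so +1): 13 + 1 = 14.
S3 applies: 14 + 3 = 17.
S4 applies: 17 − 1 = 16.
S5 applies (level before this adjustment is 16 < 20, so +1): 16 + 1 = 17.
Final offense level: 17.
Level 17 falls in the 16-24 band.
Fine table: Level 16-24 → kr 109,000–kr 139,000.

kr 109,000–kr 139,000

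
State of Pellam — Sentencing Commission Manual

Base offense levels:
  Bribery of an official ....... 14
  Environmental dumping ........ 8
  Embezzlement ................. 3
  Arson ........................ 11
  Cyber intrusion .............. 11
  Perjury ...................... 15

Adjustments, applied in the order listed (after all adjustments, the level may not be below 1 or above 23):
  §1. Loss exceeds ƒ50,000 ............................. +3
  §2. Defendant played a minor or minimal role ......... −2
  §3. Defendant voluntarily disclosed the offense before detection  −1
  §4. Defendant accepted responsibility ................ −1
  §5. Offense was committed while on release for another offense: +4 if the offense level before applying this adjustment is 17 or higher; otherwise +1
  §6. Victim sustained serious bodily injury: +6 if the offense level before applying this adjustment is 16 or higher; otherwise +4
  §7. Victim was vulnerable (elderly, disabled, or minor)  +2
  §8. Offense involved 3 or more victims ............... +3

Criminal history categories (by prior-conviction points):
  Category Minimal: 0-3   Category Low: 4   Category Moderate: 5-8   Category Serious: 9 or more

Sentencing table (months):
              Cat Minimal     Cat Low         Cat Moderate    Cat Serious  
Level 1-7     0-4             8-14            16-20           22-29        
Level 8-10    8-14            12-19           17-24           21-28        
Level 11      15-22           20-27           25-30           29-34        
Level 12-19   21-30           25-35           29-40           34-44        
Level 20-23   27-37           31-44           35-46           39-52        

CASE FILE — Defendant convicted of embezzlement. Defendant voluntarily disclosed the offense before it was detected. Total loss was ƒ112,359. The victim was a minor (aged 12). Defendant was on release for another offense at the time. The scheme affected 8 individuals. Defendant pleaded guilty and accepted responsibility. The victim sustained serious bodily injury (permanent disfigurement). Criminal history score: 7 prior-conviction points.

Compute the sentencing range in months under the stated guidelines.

29-40 months

Base offense level for embezzlement: 3.
§1 applies: 3 + 3 = 6.
§2 does not apply.
§3 applies: 6 − 1 = 5.
§4 applies: 5 − 1 = 4.
§5 applies (level before this adjustment is 4 < 17, so +1): 4 + 1 = 5.
§6 applies (level before this adjustment is 5 < 16, so +4): 5 + 4 = 9.
§7 applies: 9 + 2 = 11.
§8 applies: 11 + 3 = 14.
Final offense level: 14.
Criminal history: 7 prior points → Category Moderate (5-8).
Level 14 falls in the 12-19 band.
Grid: Level 12-19 × Category Moderate = 29-40 months.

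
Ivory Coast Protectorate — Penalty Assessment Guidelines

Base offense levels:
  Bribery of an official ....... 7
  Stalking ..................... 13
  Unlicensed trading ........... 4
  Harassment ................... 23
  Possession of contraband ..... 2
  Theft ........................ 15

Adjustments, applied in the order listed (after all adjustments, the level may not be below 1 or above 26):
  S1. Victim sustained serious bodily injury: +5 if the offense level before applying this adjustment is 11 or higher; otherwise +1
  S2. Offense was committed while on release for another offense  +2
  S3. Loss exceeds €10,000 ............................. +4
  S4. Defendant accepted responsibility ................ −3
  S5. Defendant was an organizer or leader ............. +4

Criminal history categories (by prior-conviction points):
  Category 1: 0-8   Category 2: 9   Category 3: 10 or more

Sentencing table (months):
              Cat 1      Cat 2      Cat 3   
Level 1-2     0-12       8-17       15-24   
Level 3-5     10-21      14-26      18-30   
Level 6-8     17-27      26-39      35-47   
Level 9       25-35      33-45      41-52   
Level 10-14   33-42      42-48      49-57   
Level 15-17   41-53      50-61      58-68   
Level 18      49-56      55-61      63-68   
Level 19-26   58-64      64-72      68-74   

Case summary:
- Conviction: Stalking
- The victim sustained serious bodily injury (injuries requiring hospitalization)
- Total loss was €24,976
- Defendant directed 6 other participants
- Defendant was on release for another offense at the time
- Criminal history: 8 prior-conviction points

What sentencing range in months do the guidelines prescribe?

58-64 months

Base offense level for stalking: 13.
S1 applies (level before this adjustment is 13 ≥ 11, so +5): 13 + 5 = 18.
S2 applies: 18 + 2 = 20.
S3 applies: 20 + 4 = 24.
S5 applies: 24 + 4 = 28.
Level 28 exceeds the maximum of 26; capped at 26.
Final offense level: 26.
Criminal history: 8 prior points → Category 1 (0-8).
Level 26 falls in the 19-26 band.
Grid: Level 19-26 × Category 1 = 58-64 months.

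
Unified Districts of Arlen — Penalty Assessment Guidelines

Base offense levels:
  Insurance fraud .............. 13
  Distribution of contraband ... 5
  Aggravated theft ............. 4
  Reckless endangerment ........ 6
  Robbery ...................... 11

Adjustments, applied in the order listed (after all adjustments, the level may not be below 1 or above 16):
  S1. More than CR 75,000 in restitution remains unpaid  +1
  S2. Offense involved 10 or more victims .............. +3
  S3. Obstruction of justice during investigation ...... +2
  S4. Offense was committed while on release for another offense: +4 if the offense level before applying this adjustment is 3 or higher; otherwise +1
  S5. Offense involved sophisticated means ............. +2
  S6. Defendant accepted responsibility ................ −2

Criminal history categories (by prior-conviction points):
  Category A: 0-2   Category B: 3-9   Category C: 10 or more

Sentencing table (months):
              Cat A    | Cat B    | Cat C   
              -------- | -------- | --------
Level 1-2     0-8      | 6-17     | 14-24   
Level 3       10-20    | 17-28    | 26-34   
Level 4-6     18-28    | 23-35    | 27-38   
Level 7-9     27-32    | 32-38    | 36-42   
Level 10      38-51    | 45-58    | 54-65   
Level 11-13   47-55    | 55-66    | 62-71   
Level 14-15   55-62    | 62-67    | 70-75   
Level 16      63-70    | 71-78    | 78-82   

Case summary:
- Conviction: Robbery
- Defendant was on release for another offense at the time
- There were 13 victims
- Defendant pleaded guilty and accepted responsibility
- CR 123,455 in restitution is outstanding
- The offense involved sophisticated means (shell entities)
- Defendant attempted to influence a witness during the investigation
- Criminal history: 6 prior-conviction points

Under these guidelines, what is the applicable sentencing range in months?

Base offense level for robbery: 11.
S1 applies: 11 + 1 = 12.
S2 applies: 12 + 3 = 15.
S3 applies: 15 + 2 = 17.
S4 applies (level before this adjustment is 17 ≥ 3, so +4): 17 + 4 = 21.
S5 applies: 21 + 2 = 23.
S6 applies: 23 − 2 = 21.
Level 21 exceeds the maximum of 16; capped at 16.
Final offense level: 16.
Criminal history: 6 prior points → Category B (3-9).
Level 16 falls in the 16 band.
Grid: Level 16 × Category B = 71-78 months.

71-78 months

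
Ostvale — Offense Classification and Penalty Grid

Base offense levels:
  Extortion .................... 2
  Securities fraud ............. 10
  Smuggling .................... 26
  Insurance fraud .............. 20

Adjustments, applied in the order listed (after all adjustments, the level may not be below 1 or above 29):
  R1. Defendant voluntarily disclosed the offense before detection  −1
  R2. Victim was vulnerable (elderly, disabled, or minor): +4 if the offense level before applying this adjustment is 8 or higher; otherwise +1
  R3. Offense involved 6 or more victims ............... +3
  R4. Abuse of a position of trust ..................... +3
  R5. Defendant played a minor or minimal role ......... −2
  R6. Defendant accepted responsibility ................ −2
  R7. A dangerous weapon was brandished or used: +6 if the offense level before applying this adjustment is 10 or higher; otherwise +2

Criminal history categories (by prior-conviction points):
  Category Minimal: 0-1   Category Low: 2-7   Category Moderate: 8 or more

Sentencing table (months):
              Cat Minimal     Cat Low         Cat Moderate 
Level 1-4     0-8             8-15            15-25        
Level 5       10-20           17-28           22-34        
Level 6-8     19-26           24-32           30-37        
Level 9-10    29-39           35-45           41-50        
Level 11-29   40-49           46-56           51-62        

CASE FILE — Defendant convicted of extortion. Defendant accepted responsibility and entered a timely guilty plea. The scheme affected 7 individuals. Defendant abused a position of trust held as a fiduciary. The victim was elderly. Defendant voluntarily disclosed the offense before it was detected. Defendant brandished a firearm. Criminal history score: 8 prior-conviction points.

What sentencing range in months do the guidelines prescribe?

30-37 months

Base offense level for extortion: 2.
R1 applies: 2 − 1 = 1.
R2 applies (level before this adjustment is 1 < 8, so +1): 1 + 1 = 2.
R3 applies: 2 + 3 = 5.
R4 applies: 5 + 3 = 8.
R6 applies: 8 − 2 = 6.
R7 applies (level before this adjustment is 6 < 10, so +2): 6 + 2 = 8.
Final offense level: 8.
Criminal history: 8 prior points → Category Moderate (8+).
Level 8 falls in the 6-8 band.
Grid: Level 6-8 × Category Moderate = 30-37 months.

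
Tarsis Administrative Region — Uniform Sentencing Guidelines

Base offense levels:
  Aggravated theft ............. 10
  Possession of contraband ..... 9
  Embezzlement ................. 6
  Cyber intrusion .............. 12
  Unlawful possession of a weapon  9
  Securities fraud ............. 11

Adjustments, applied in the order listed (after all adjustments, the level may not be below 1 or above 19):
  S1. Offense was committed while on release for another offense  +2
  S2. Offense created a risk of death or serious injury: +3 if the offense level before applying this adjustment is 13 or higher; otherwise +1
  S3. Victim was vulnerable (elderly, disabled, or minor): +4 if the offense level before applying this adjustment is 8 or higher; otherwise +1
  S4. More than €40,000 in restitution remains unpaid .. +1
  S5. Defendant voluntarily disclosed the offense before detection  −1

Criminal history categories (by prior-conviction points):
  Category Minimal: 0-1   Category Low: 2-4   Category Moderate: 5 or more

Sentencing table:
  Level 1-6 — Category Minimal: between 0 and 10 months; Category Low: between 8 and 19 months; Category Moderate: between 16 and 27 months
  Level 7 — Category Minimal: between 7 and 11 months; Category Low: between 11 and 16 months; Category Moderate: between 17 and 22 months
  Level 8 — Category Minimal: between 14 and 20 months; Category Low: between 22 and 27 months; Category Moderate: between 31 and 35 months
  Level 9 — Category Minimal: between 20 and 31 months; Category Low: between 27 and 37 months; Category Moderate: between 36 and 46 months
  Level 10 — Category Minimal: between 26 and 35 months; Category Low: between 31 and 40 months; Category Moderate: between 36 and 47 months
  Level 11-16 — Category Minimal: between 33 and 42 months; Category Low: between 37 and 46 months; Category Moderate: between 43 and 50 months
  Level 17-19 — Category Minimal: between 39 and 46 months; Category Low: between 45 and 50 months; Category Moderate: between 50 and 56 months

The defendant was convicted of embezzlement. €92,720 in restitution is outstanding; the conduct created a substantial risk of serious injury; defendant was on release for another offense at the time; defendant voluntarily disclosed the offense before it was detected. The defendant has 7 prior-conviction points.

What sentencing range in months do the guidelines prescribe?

Base offense level for embezzlement: 6.
S1 applies: 6 + 2 = 8.
S2 applies (level before this adjustment is 8 < 13, so +1): 8 + 1 = 9.
S4 applies: 9 + 1 = 10.
S5 applies: 10 − 1 = 9.
Final offense level: 9.
Criminal history: 7 prior points → Category Moderate (5+).
Level 9 falls in the 9 band.
Grid: Level 9 × Category Moderate = 36-46 months.

36-46 months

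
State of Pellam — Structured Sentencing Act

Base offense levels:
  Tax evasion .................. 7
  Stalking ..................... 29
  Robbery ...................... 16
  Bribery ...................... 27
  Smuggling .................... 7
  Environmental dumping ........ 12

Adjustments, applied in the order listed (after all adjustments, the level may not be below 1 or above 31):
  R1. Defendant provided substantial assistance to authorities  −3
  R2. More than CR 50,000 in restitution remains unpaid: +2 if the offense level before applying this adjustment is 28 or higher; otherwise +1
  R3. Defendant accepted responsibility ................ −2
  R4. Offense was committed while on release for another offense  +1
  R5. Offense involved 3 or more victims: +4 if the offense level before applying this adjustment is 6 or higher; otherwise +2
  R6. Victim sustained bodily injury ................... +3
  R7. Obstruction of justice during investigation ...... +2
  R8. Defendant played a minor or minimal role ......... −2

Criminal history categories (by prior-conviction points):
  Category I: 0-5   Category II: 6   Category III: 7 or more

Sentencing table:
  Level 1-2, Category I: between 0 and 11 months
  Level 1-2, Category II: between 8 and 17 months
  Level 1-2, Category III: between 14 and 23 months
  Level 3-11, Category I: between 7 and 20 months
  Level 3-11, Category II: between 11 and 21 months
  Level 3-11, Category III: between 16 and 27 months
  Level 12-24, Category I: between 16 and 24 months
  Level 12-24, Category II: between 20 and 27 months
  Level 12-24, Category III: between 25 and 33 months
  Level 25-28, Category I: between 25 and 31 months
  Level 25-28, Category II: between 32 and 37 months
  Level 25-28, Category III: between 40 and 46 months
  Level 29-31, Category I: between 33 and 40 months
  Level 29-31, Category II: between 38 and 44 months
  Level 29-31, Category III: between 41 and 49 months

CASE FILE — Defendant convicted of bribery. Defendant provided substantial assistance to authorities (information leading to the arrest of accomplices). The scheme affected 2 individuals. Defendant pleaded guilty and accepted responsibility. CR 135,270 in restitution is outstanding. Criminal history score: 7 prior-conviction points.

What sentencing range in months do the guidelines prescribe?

25-33 months

Base offense level for bribery: 27.
R1 applies: 27 − 3 = 24.
R2 applies (level before this adjustment is 24 < 28, so +1): 24 + 1 = 25.
R3 applies: 25 − 2 = 23.
R4 does not apply.
R7 does not apply.
R8 does not apply.
Final offense level: 23.
Criminal history: 7 prior points → Category III (7+).
Level 23 falls in the 12-24 band.
Grid: Level 12-24 × Category III = 25-33 months.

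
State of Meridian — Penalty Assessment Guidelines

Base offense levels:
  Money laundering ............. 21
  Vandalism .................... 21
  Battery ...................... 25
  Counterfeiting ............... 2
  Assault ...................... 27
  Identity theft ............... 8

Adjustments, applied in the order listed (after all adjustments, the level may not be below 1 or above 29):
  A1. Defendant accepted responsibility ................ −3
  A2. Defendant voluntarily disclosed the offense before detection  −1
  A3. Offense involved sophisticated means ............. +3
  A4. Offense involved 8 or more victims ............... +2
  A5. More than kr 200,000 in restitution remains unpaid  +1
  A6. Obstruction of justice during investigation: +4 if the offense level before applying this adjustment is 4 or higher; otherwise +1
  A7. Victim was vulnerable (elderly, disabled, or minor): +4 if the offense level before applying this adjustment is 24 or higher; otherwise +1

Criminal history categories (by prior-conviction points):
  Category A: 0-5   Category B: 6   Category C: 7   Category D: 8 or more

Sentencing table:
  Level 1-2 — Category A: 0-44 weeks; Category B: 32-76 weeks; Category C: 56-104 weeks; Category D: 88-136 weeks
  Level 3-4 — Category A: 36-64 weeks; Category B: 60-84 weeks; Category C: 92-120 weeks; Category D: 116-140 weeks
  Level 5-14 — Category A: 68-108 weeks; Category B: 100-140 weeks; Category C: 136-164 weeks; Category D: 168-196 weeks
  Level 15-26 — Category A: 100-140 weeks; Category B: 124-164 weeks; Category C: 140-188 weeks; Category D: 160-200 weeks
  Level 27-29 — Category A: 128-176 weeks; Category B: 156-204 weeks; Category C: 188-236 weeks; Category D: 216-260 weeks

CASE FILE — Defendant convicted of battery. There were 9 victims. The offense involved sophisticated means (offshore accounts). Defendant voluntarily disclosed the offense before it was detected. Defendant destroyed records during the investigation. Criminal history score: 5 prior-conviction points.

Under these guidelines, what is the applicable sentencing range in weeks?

Base offense level for battery: 25.
A1 does not apply.
A2 applies: 25 − 1 = 24.
A3 applies: 24 + 3 = 27.
A4 applies: 27 + 2 = 29.
A5 does not apply.
A6 applies (level before this adjustment is 29 ≥ 4, so +4): 29 + 4 = 33.
Level 33 exceeds the maximum of 29; capped at 29.
Final offense level: 29.
Criminal history: 5 prior points → Category A (0-5).
Level 29 falls in the 27-29 band.
Grid: Level 27-29 × Category A = 128-176 weeks.

128-176 weeks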